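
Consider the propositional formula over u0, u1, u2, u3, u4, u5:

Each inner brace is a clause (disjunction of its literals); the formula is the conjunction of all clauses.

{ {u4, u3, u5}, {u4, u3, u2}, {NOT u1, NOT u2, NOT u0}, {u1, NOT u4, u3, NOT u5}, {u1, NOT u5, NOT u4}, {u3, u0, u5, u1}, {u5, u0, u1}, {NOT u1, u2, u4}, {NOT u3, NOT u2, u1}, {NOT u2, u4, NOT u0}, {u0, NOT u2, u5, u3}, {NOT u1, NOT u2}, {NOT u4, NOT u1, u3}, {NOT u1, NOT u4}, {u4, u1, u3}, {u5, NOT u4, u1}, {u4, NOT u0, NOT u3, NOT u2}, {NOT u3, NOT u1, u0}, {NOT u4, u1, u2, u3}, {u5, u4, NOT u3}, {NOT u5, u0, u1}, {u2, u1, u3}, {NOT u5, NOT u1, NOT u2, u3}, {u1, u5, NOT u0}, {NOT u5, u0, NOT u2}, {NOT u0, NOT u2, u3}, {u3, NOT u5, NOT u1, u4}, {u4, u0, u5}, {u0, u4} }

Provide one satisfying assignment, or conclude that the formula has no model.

u0: true,  u1: false,  u2: false,  u3: true,  u4: false,  u5: true

Branch on u1: set u1 = false.
Branch on u5: set u5 = true.
Unit clause (NOT u4) forces u4 = false.
Unit clause (u3) forces u3 = true.
Unit clause (NOT u2) forces u2 = false.
Unit clause (u0) forces u0 = true.
This assignment satisfies each clause.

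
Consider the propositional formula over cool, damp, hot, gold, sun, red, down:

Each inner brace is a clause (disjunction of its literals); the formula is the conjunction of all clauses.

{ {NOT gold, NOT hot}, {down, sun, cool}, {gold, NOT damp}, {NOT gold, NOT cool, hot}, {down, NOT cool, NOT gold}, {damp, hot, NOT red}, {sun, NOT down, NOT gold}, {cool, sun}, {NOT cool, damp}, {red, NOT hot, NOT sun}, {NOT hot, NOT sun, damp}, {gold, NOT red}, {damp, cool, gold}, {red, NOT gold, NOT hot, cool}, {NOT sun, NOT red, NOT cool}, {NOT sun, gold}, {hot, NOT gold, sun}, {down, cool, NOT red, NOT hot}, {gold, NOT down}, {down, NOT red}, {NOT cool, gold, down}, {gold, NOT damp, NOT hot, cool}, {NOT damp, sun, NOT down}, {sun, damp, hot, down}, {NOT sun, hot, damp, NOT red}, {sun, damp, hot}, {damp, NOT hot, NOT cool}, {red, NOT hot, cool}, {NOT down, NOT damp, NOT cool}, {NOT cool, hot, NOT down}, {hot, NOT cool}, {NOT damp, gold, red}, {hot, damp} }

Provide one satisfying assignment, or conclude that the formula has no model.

Case gold = true:
Unit clause (NOT hot) forces hot = false.
Unit clause (NOT cool) forces cool = false.
Unit clause (sun) forces sun = true.
Unit clause (damp) forces damp = true.
Case down = true:
Every clause is now satisfied; red is unconstrained.

cool ↦ false,  damp ↦ true,  hot ↦ false,  gold ↦ true,  sun ↦ true,  red ↦ false,  down ↦ true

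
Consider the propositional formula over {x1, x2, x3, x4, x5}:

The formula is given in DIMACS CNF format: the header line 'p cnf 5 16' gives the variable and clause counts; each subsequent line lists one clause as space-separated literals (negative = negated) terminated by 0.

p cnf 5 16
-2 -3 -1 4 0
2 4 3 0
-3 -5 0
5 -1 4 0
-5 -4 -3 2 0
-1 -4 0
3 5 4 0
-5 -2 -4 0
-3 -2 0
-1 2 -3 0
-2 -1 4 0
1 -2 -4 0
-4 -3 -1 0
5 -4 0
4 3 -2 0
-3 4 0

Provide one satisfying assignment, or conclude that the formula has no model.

Case x3 = False:
Case x2 = False:
From the singleton clause (x4), x4 = True.
From the singleton clause (¬x1), x1 = False.
From the singleton clause (x5), x5 = True.
Every clause now holds.

x1: False,  x2: False,  x3: False,  x4: True,  x5: True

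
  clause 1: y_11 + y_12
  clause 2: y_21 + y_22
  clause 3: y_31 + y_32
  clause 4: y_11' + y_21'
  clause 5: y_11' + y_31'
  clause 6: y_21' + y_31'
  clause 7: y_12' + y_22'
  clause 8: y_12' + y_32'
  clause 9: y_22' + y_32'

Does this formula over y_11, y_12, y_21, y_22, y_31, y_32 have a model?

No, unsatisfiable

Branch on y_11: set y_11 = 1.
Unit clause (y_21') forces y_21 = 0.
Unit clause (y_22) forces y_22 = 1.
Unit clause (y_31') forces y_31 = 0.
Unit clause (y_32) forces y_32 = 1.
Now (y_32') is unsatisfied and unit — conflict.
That branch fails; take y_11 = 0 instead.
Unit clause (y_12) forces y_12 = 1.
Unit clause (y_22') forces y_22 = 0.
Unit clause (y_21) forces y_21 = 1.
Unit clause (y_31') forces y_31 = 0.
Unit clause (y_32) forces y_32 = 1.
Now (y_32') is unsatisfied and unit — conflict.
Either choice for y_11 ends in contradiction.
No assignment satisfies every clause.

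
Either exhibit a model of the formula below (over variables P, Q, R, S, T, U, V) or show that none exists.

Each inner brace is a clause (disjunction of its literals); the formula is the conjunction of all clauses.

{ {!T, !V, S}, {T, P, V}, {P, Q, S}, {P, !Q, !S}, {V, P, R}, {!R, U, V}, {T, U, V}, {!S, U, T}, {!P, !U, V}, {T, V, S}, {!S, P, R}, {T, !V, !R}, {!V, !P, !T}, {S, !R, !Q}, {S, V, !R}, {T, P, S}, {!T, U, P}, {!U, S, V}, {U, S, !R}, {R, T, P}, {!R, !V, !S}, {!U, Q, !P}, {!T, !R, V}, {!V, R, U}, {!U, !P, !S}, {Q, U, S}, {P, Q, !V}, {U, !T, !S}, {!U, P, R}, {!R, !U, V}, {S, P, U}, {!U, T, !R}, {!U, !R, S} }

P=true; Q=true; R=false; S=false; T=false; U=true; V=true

Try T = false.
Try P = true.
Try U = true.
From the singleton clause (V), V = true.
From the singleton clause (!R), R = false.
From the singleton clause (Q), Q = true.
From the singleton clause (!S), S = false.
This assignment satisfies each clause.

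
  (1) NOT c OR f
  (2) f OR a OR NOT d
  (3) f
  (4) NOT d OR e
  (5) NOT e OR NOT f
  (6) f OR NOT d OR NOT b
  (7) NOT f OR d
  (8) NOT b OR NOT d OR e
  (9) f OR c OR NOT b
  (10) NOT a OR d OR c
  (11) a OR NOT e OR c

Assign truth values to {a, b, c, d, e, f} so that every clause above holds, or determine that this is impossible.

UNSATISFIABLE

From the singleton clause (f), f = true.
From the singleton clause (NOT e), e = false.
From the singleton clause (NOT d), d = false.
But (d) is also a unit clause — contradiction.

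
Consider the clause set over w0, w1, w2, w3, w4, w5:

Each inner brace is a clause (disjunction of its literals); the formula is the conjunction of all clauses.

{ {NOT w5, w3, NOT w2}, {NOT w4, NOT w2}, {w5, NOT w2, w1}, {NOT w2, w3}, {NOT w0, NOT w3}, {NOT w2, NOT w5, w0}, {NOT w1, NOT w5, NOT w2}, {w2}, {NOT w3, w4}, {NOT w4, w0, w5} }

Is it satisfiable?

(w2) alone gives w2 = true.
(NOT w4) alone gives w4 = false.
(w3) alone gives w3 = true.
Now (NOT w3) is unsatisfied and unit — conflict.
No assignment satisfies every clause.

No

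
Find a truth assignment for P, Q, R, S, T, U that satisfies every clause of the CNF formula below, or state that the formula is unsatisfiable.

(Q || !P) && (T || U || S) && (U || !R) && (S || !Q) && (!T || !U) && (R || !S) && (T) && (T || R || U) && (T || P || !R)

P ↦ false, Q ↦ false, R ↦ false, S ↦ false, T ↦ true, U ↦ false

From the singleton clause (T), T = true.
From the singleton clause (!U), U = false.
From the singleton clause (!R), R = false.
From the singleton clause (!S), S = false.
From the singleton clause (!Q), Q = false.
From the singleton clause (!P), P = false.
This assignment satisfies each clause.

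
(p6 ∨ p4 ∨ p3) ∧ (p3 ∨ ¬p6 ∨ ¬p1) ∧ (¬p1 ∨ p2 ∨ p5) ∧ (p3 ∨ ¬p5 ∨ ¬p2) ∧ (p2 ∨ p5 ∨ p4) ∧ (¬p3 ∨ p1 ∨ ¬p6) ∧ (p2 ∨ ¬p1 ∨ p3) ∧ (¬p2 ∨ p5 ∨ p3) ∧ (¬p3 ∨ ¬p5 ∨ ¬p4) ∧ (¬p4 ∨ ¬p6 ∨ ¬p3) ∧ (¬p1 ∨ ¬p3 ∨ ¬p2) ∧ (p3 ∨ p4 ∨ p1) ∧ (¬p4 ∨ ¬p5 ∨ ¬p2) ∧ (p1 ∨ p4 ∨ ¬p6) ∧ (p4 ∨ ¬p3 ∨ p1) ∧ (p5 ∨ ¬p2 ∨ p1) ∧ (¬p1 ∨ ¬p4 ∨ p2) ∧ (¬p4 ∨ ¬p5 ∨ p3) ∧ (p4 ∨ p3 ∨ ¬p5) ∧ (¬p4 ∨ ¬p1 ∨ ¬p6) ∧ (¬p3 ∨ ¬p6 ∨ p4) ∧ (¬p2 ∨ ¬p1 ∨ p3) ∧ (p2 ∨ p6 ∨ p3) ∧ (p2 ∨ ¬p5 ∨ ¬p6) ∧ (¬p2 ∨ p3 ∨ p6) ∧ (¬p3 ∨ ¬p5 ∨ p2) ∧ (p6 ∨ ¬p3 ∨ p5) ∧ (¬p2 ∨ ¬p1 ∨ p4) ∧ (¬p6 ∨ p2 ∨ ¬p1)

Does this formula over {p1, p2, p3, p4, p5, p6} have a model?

Satisfiable

Case p6 = True:
Case p3 = False:
Unit clause (¬p1) forces p1 = False.
Unit clause (p4) forces p4 = True.
Unit clause (¬p5) forces p5 = False.
Unit clause (¬p2) forces p2 = False.
All clauses are satisfied.
A satisfying assignment: p1=False; p2=False; p3=False; p4=True; p5=False; p6=True.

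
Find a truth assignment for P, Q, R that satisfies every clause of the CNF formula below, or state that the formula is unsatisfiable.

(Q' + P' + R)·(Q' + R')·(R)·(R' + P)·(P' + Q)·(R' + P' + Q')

UNSATISFIABLE

From the singleton clause (R), R = 1.
From the singleton clause (Q'), Q = 0.
From the singleton clause (P), P = 1.
But (P') is also a unit clause — contradiction.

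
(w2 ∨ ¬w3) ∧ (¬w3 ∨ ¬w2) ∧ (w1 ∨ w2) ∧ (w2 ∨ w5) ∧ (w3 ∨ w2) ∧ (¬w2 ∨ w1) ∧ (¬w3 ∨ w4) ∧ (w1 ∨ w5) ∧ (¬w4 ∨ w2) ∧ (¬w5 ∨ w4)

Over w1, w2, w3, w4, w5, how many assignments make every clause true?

3

There are 2^5 = 32 truth assignments over (w1, w2, w3, w4, w5).
Split on w4. With w4 = True, the clauses containing w4 are satisfied and ¬w4 drops from the rest; 2 of the 2^4 = 16 assignments to the other variables satisfy what remains.
With w4 = False, by the same count on the reduced clause set, 1 assignment works.
Total: 2 + 1 = 3.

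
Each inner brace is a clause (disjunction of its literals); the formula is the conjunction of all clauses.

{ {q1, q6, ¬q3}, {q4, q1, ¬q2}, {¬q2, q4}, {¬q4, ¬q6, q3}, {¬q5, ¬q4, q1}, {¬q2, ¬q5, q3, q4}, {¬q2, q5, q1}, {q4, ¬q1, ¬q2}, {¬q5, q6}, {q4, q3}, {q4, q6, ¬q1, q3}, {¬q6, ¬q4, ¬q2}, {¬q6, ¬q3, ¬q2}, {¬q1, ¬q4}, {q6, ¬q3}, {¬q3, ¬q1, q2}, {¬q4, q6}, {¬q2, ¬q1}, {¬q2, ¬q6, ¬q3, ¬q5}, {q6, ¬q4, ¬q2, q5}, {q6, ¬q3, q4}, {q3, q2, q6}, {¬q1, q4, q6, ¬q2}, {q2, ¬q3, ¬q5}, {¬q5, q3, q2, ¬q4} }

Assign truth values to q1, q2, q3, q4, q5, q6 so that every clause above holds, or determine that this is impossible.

q1 ↦ False; q2 ↦ False; q3 ↦ True; q4 ↦ True; q5 ↦ False; q6 ↦ True

Branch on q2: set q2 = False.
Branch on q5: set q5 = False.
Branch on q4: set q4 = True.
The clause (¬q1) is unit, so q1 = False.
The clause (q6) is unit, so q6 = True.
The clause (q3) is unit, so q3 = True.
All clauses are satisfied.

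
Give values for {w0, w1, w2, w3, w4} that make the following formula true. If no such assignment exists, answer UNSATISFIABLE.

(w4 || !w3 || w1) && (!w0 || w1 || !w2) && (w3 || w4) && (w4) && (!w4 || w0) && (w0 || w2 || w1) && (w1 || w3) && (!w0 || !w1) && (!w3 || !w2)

From the singleton clause (w4), w4 = true.
From the singleton clause (w0), w0 = true.
From the singleton clause (!w1), w1 = false.
From the singleton clause (!w2), w2 = false.
From the singleton clause (w3), w3 = true.
This assignment satisfies each clause.

w0=true,  w1=false,  w2=false,  w3=true,  w4=true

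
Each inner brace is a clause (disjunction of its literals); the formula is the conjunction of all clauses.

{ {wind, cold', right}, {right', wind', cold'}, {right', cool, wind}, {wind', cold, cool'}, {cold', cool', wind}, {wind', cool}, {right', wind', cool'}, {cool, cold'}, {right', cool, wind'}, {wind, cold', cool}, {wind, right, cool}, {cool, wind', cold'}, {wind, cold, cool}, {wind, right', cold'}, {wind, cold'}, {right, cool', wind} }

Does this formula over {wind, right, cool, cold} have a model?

Suppose wind = 0.
(cold') alone gives cold = 0.
(cool) alone gives cool = 1.
(right) alone gives right = 1.
All clauses are satisfied.
A satisfying assignment: wind: 0, right: 1, cool: 1, cold: 0.

Yes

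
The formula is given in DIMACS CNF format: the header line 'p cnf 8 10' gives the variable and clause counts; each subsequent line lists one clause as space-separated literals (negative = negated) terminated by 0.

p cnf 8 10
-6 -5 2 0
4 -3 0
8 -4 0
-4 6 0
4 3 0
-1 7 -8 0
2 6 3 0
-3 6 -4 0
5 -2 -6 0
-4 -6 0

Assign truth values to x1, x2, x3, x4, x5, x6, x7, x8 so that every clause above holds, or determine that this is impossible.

UNSATISFIABLE

Branch on x4: set x4 = True.
The clause (x8) is unit, so x8 = True.
The clause (x6) is unit, so x6 = True.
But (¬x6) is also a unit clause — contradiction.
Backtrack on x4: now try x4 = False.
The clause (¬x3) is unit, so x3 = False.
But (x3) is also a unit clause — contradiction.
Both values of x4 lead to a conflict.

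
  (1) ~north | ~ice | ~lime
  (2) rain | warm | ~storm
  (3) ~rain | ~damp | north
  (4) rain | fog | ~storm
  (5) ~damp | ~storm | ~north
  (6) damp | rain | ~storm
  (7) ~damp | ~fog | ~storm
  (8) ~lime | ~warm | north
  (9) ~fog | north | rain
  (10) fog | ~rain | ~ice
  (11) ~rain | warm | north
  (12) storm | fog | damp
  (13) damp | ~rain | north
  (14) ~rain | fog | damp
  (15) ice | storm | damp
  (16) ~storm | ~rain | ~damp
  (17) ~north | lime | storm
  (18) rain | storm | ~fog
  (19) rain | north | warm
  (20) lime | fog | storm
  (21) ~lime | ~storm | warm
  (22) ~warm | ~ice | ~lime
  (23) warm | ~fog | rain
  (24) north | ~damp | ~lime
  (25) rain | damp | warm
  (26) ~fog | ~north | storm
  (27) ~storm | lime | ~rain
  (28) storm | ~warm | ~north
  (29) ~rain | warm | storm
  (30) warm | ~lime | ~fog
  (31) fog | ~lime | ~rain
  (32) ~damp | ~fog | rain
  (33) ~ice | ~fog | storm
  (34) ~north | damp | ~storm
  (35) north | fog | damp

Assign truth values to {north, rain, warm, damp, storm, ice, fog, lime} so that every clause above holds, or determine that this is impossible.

north=1, rain=0, warm=0, damp=1, storm=0, ice=0, fog=0, lime=1

Try north = 1.
Try ice = 0.
Try damp = 1.
The clause (~storm) is unit, so storm = 0.
The clause (lime) is unit, so lime = 1.
The clause (~fog) is unit, so fog = 0.
The clause (~warm) is unit, so warm = 0.
The clause (~rain) is unit, so rain = 0.
All clauses are satisfied.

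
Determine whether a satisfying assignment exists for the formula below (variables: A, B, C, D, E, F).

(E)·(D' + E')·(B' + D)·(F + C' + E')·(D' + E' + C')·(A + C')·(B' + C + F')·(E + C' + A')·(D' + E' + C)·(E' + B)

Unsatisfiable

The clause (E) is unit, so E = 1.
The clause (D') is unit, so D = 0.
The clause (B') is unit, so B = 0.
That conflicts with the unit clause (B).
No assignment satisfies every clause.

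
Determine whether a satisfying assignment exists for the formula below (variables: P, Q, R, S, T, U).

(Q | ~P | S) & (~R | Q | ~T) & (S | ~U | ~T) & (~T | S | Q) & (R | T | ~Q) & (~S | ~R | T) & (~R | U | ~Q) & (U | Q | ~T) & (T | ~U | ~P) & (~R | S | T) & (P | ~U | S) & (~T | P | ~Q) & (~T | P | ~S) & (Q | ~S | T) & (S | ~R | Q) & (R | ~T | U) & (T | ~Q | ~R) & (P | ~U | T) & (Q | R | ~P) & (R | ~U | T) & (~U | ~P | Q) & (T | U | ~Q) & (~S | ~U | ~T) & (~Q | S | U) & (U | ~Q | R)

Suppose Q = 0.
Suppose P = 0.
Suppose R = 0.
Suppose T = 0.
Unit clause (~S) forces S = 0.
Unit clause (~U) forces U = 0.
This assignment satisfies each clause.
A satisfying assignment: P=0, Q=0, R=0, S=0, T=0, U=0.

Satisfiable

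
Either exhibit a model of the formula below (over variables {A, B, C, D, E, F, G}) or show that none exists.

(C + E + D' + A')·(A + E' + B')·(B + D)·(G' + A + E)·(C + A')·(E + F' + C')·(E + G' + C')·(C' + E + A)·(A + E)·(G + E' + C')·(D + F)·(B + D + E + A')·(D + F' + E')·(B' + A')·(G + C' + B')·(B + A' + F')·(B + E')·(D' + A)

Try B = 0.
Unit clause (D) forces D = 1.
Unit clause (E') forces E = 0.
Unit clause (A) forces A = 1.
Unit clause (C) forces C = 1.
Unit clause (F') forces F = 0.
Unit clause (G') forces G = 0.
Every clause now holds.

A: 1; B: 0; C: 1; D: 1; E: 0; F: 0; G: 0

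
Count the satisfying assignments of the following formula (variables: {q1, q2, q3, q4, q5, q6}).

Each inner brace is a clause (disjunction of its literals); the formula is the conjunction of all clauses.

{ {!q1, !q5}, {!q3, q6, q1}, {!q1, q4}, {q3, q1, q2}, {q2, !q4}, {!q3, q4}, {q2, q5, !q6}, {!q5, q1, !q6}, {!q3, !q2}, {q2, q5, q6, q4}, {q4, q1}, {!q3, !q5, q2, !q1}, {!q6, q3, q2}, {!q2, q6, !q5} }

There are 2^6 = 64 truth assignments over (q1, q2, q3, q4, q5, q6).
Split on q1. With q1 = true, the clauses containing q1 are satisfied and !q1 drops from the rest; 2 of the 2^5 = 32 assignments to the other variables satisfy what remains.
With q1 = false, by the same count on the reduced clause set, 2 assignments work.
(One model: q1=F, q2=T, q3=F, q4=T, q5=F, q6=F.)
Total: 2 + 2 = 4.

4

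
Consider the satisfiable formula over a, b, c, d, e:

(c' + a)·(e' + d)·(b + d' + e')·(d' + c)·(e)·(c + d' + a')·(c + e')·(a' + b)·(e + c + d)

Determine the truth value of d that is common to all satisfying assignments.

Suppose d = 0.
The clause (e') is unit, so e = 0.
Now (e) is unsatisfied and unit — conflict.
So every satisfying assignment has d = True.

True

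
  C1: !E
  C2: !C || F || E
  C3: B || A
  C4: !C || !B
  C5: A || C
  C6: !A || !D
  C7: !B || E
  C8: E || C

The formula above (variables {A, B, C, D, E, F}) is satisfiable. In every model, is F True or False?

Suppose F = false.
(!E) alone gives E = false.
(!C) alone gives C = false.
Now (C) is unsatisfied and unit — conflict.
So every satisfying assignment has F = True.

True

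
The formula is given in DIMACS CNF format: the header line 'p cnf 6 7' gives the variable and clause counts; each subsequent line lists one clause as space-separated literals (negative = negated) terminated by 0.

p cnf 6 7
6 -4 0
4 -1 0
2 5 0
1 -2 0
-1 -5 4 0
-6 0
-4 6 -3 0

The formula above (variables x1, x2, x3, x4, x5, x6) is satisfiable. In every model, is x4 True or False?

Suppose x4 = True.
Unit clause (x6) forces x6 = True.
But (¬x6) is also a unit clause — contradiction.
So every satisfying assignment has x4 = False.

False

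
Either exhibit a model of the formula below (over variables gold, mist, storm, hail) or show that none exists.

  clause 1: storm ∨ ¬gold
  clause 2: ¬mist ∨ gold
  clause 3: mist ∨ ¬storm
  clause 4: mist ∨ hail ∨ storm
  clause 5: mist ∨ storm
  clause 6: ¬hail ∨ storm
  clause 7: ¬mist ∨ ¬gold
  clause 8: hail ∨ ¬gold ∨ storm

UNSATISFIABLE

Suppose storm = True.
Unit clause (mist) forces mist = True.
Unit clause (gold) forces gold = True.
That conflicts with the unit clause (¬gold).
That branch fails; take storm = False instead.
Unit clause (¬gold) forces gold = False.
Unit clause (¬mist) forces mist = False.
That conflicts with the unit clause (mist).
Neither storm = True nor storm = False works.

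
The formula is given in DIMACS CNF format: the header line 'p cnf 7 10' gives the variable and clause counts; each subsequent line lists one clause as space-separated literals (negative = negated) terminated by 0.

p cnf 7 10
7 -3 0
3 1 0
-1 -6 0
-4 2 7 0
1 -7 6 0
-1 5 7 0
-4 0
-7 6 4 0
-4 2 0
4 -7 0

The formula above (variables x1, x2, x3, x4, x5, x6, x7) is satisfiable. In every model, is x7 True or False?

Suppose x7 = True.
Unit clause (¬x4) forces x4 = False.
Now (x4) is unsatisfied and unit — conflict.
So every satisfying assignment has x7 = False.

False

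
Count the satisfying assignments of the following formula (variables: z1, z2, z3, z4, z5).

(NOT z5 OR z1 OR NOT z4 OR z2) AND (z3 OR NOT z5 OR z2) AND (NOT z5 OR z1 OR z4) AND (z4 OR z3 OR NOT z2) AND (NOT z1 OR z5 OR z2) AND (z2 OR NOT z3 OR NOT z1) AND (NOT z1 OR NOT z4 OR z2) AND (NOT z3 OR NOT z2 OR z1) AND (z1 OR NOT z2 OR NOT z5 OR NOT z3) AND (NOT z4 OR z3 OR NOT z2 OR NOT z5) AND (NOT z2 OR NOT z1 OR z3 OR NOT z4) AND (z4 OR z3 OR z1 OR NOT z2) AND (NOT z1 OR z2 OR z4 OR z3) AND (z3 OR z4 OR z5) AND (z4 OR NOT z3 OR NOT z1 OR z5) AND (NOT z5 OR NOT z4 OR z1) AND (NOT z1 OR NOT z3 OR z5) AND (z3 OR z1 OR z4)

6

There are 2^5 = 32 truth assignments over (z1, z2, z3, z4, z5).
Split on z4. With z4 = true, the clauses containing z4 are satisfied and NOT z4 drops from the rest; 4 of the 2^4 = 16 assignments to the other variables satisfy what remains.
With z4 = false, by the same count on the reduced clause set, 2 assignments work.
Total: 4 + 2 = 6.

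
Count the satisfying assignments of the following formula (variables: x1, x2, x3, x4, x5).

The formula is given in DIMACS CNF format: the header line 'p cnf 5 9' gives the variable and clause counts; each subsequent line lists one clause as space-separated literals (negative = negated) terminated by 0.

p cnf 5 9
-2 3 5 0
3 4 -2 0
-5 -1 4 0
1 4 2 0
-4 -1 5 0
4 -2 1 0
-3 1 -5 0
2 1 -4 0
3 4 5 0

8

There are 2^5 = 32 truth assignments over (x1, x2, x3, x4, x5).
Split on x1. With x1 = True, the clauses containing x1 are satisfied and ¬x1 drops from the rest; 6 of the 2^4 = 16 assignments to the other variables satisfy what remains.
With x1 = False, by the same count on the reduced clause set, 2 assignments work.
Total: 6 + 2 = 8.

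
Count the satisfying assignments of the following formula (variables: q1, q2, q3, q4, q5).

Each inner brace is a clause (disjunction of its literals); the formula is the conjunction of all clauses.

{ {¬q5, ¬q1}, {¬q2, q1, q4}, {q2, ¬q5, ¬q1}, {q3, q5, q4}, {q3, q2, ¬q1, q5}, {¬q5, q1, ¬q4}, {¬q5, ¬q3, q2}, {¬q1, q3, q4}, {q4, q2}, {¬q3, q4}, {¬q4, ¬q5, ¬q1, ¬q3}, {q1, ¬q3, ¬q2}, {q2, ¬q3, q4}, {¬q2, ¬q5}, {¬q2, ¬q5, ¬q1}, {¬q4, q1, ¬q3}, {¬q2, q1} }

4

There are 2^5 = 32 truth assignments over (q1, q2, q3, q4, q5).
Split on q3. With q3 = True, the clauses containing q3 are satisfied and ¬q3 drops from the rest; 2 of the 2^4 = 16 assignments to the other variables satisfy what remains.
With q3 = False, by the same count on the reduced clause set, 2 assignments work.
(One model: q1=F, q2=F, q3=F, q4=T, q5=F.)
Total: 2 + 2 = 4.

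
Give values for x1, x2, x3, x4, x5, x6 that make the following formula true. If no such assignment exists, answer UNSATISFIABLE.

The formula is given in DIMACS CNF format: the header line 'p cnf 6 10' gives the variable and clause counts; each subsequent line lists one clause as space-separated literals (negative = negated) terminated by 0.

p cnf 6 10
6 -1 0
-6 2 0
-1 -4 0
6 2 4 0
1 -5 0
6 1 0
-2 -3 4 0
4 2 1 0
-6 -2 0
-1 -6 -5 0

Suppose x6 = True.
The clause (x2) is unit, so x2 = True.
That conflicts with the unit clause (¬x2).
Backtrack on x6: now try x6 = False.
The clause (¬x1) is unit, so x1 = False.
That conflicts with the unit clause (x1).
Both values of x6 lead to a conflict.

UNSATISFIABLE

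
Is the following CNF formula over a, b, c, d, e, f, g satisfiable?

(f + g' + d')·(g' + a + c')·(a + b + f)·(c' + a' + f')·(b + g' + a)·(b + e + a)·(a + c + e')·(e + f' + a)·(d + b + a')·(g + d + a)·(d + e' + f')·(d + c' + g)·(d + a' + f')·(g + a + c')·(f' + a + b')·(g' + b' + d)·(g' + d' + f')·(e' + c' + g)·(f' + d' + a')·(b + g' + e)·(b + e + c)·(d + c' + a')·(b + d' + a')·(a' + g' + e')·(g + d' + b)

Suppose f = 0.
Suppose g = 0.
Suppose a = 1.
Suppose d = 0.
(b) alone gives b = 1.
(c') alone gives c = 0.
All clauses hold; e can take either value.
A satisfying assignment: a ↦ 1,  b ↦ 1,  c ↦ 0,  d ↦ 0,  e ↦ 1,  f ↦ 0,  g ↦ 0.

Satisfiable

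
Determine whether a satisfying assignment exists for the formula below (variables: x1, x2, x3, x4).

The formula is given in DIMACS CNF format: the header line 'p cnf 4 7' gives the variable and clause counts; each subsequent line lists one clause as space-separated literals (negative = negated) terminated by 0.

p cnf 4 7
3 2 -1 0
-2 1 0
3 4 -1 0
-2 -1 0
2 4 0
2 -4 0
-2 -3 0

Case x2 = False:
The clause (x4) is unit, so x4 = True.
Now (¬x4) is unsatisfied and unit — conflict.
Undo x2 and try x2 = True.
The clause (x1) is unit, so x1 = True.
Now (¬x1) is unsatisfied and unit — conflict.
Neither x2 = True nor x2 = False works.
No assignment satisfies every clause.

Unsatisfiable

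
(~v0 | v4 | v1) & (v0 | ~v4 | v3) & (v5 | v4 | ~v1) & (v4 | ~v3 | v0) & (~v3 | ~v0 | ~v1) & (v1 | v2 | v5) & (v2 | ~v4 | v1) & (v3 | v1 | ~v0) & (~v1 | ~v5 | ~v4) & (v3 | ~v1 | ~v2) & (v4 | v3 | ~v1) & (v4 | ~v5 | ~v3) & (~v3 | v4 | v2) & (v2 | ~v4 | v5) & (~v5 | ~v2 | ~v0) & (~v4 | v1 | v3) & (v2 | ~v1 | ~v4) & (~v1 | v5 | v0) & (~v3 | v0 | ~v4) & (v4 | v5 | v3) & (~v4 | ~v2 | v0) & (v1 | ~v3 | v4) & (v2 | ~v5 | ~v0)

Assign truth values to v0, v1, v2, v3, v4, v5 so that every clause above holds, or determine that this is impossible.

Try v0 = 0.
Try v4 = 0.
(~v3) alone gives v3 = 0.
(~v1) alone gives v1 = 0.
(v5) alone gives v5 = 1.
All clauses hold; v2 can take either value.

v0 ↦ 0,  v1 ↦ 0,  v2 ↦ 0,  v3 ↦ 0,  v4 ↦ 0,  v5 ↦ 1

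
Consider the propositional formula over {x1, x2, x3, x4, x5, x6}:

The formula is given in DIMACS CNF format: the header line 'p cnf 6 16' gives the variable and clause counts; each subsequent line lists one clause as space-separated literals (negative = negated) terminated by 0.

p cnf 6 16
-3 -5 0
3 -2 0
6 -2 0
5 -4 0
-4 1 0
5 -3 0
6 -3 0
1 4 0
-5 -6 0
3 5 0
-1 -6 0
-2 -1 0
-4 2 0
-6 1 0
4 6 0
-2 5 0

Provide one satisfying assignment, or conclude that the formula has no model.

UNSATISFIABLE

Suppose x3 = False.
Unit clause (¬x2) forces x2 = False.
Unit clause (x5) forces x5 = True.
Unit clause (¬x6) forces x6 = False.
Unit clause (¬x4) forces x4 = False.
But (x4) is also a unit clause — contradiction.
Backtrack on x3: now try x3 = True.
Unit clause (¬x5) forces x5 = False.
But (x5) is also a unit clause — contradiction.
Neither x3 = True nor x3 = False works.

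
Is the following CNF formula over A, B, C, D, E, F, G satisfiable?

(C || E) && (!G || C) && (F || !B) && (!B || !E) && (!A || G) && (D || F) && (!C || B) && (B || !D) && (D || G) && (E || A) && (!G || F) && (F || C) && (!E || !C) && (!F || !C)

No

Branch on C: set C = true.
The clause (B) is unit, so B = true.
The clause (F) is unit, so F = true.
But (!F) is also a unit clause — contradiction.
That branch fails; take C = false instead.
The clause (E) is unit, so E = true.
The clause (!G) is unit, so G = false.
The clause (!B) is unit, so B = false.
The clause (!A) is unit, so A = false.
The clause (!D) is unit, so D = false.
But (D) is also a unit clause — contradiction.
Either choice for C ends in contradiction.
No assignment satisfies every clause.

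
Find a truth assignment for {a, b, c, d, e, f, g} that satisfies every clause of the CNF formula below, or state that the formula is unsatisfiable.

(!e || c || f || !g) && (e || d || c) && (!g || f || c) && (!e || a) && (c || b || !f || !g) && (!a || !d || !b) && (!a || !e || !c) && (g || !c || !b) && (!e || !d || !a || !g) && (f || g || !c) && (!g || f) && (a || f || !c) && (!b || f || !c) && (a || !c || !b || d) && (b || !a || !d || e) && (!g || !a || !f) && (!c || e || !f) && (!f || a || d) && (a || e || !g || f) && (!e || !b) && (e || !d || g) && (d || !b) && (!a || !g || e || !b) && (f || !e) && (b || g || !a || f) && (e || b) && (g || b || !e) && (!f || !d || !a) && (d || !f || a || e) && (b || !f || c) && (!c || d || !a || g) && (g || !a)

Suppose e = false.
The clause (b) is unit, so b = true.
The clause (d) is unit, so d = true.
The clause (!a) is unit, so a = false.
The clause (g) is unit, so g = true.
The clause (f) is unit, so f = true.
The clause (!c) is unit, so c = false.
This assignment satisfies each clause.

a ↦ false, b ↦ true, c ↦ false, d ↦ true, e ↦ false, f ↦ true, g ↦ true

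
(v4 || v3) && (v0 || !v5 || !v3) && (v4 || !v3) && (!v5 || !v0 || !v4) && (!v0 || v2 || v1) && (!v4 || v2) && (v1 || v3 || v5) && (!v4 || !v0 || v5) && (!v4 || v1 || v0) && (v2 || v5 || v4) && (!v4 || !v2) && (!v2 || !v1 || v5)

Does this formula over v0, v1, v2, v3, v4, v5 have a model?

No

Try v4 = true.
Unit clause (v2) forces v2 = true.
That conflicts with the unit clause (!v2).
Backtrack on v4: now try v4 = false.
Unit clause (v3) forces v3 = true.
That conflicts with the unit clause (!v3).
Both values of v4 lead to a conflict.
No assignment satisfies every clause.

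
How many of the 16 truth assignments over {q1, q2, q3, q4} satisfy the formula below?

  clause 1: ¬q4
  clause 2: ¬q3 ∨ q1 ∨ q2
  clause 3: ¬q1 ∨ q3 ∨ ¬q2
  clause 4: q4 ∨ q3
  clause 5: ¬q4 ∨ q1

3

There are 2^4 = 16 truth assignments over (q1, q2, q3, q4).
Check each against the 5 clauses (columns in the order q1, q2, q3, q4):
  F F F F  ✗ fails (q4 ∨ q3)
  F F F T  ✗ fails (¬q4)
  F F T F  ✗ fails (¬q3 ∨ q1 ∨ q2)
  F F T T  ✗ fails (¬q4)
  F T F F  ✗ fails (q4 ∨ q3)
  F T F T  ✗ fails (¬q4)
  F T T F  ✓ satisfies all
  F T T T  ✗ fails (¬q4)
  T F F F  ✗ fails (q4 ∨ q3)
  T F F T  ✗ fails (¬q4)
  T F T F  ✓ satisfies all
  T F T T  ✗ fails (¬q4)
  T T F F  ✗ fails (¬q1 ∨ q3 ∨ ¬q2)
  T T F T  ✗ fails (¬q4)
  T T T F  ✓ satisfies all
  T T T T  ✗ fails (¬q4)
3 of the 16 rows are models.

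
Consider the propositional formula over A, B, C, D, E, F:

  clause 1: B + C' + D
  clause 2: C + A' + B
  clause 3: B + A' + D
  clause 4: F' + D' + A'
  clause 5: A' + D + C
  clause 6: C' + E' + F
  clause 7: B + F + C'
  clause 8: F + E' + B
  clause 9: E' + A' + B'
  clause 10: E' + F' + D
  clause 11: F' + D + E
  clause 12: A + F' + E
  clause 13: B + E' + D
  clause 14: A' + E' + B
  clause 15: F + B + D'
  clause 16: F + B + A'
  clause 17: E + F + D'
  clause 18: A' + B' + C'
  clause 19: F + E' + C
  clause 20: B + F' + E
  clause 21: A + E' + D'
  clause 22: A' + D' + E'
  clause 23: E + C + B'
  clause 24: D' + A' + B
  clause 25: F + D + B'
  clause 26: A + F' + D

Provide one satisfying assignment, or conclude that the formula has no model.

A: 0; B: 0; C: 0; D: 0; E: 0; F: 0

Case B = 0:
Case C = 0:
The clause (A') is unit, so A = 0.
Case F = 0:
The clause (E') is unit, so E = 0.
The clause (D') is unit, so D = 0.
This assignment satisfies each clause.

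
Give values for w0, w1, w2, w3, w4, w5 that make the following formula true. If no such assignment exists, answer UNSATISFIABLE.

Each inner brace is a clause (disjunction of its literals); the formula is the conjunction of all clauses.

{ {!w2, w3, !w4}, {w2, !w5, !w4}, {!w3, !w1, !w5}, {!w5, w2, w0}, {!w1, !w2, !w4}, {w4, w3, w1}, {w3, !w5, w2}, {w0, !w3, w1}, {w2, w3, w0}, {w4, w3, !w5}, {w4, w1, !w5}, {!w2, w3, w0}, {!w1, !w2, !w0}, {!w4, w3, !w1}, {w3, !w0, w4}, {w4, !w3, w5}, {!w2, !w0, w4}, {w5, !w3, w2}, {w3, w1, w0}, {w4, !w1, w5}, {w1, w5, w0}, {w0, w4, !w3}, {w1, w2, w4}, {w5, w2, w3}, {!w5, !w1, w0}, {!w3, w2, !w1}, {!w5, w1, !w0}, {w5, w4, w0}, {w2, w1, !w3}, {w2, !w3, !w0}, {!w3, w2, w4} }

Case w2 = true:
Case w3 = true:
Case w1 = false:
Unit clause (w0) forces w0 = true.
Unit clause (w4) forces w4 = true.
Unit clause (!w5) forces w5 = false.
Every clause now holds.

w0=true; w1=false; w2=true; w3=true; w4=true; w5=false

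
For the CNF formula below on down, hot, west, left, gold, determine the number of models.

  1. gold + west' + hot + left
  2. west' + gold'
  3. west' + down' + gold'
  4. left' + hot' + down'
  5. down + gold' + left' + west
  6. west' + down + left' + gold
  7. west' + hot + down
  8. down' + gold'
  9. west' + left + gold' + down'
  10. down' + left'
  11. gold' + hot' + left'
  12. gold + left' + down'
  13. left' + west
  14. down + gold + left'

8

There are 2^5 = 32 truth assignments over (down, hot, west, left, gold).
Split on gold. With gold = 1, the clauses containing gold are satisfied and gold' drops from the rest; 2 of the 2^4 = 16 assignments to the other variables satisfy what remains.
With gold = 0, by the same count on the reduced clause set, 6 assignments work.
(One model: down=F, hot=F, west=F, left=F, gold=F.)
Total: 2 + 6 = 8.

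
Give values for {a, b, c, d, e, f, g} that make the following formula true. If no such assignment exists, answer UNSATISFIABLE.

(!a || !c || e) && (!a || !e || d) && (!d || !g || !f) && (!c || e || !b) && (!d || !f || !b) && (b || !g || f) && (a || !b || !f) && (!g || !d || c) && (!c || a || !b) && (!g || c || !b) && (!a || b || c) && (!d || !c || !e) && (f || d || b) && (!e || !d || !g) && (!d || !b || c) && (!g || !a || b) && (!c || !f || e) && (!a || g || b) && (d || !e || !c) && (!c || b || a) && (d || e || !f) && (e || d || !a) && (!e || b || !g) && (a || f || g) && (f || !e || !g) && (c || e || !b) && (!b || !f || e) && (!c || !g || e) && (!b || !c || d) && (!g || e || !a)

a=false; b=false; c=false; d=true; e=true; f=true; g=false

Branch on a: set a = false.
Branch on b: set b = false.
Unit clause (!c) forces c = false.
Branch on g: set g = false.
Unit clause (f) forces f = true.
Branch on d: set d = true.
All clauses hold; e can take either value.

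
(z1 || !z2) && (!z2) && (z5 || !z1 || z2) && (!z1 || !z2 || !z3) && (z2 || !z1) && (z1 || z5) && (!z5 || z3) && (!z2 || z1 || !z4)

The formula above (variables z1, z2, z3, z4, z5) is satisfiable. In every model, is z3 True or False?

Suppose z3 = false.
(!z2) alone gives z2 = false.
(!z1) alone gives z1 = false.
(z5) alone gives z5 = true.
Now (!z5) is unsatisfied and unit — conflict.
So every satisfying assignment has z3 = True.

True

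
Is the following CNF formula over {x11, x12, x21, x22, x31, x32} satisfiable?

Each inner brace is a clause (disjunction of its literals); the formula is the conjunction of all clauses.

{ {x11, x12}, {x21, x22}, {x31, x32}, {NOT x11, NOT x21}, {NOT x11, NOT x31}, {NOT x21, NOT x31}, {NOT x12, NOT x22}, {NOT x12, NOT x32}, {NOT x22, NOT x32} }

Case x11 = true:
(NOT x21) alone gives x21 = false.
(x22) alone gives x22 = true.
(NOT x31) alone gives x31 = false.
(x32) alone gives x32 = true.
That conflicts with the unit clause (NOT x32).
Undo x11 and try x11 = false.
(x12) alone gives x12 = true.
(NOT x22) alone gives x22 = false.
(x21) alone gives x21 = true.
(NOT x31) alone gives x31 = false.
(x32) alone gives x32 = true.
That conflicts with the unit clause (NOT x32).
Either choice for x11 ends in contradiction.
No assignment satisfies every clause.

Unsatisfiable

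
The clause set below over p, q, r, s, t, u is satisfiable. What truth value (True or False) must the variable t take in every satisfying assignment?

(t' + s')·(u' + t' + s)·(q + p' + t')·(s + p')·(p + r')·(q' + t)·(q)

Suppose t = 0.
The clause (q') is unit, so q = 0.
But (q) is also a unit clause — contradiction.
So every satisfying assignment has t = True.

True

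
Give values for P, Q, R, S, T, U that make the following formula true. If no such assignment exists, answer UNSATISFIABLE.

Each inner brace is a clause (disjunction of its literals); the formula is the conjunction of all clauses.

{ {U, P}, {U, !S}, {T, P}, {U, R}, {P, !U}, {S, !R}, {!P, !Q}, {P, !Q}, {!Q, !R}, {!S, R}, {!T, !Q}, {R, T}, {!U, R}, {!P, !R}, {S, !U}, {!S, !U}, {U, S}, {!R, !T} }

UNSATISFIABLE

Case U = true:
(P) alone gives P = true.
(!Q) alone gives Q = false.
(R) alone gives R = true.
Now (!R) is unsatisfied and unit — conflict.
Undo U and try U = false.
(P) alone gives P = true.
(!S) alone gives S = false.
Now (S) is unsatisfied and unit — conflict.
Neither U = true nor U = false works.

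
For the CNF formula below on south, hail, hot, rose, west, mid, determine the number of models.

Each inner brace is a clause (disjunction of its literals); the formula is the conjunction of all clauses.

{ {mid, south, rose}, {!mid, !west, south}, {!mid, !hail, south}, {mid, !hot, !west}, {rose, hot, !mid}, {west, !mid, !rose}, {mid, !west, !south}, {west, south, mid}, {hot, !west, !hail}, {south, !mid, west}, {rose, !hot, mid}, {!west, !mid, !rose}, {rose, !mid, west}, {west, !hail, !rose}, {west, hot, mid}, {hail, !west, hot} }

3

There are 2^6 = 64 truth assignments over (south, hail, hot, rose, west, mid).
Split on hot. With hot = true, the clauses containing hot are satisfied and !hot drops from the rest; 3 of the 2^5 = 32 assignments to the other variables satisfy what remains.
With hot = false, by the same count on the reduced clause set, 0 assignments work.
Total: 3 + 0 = 3.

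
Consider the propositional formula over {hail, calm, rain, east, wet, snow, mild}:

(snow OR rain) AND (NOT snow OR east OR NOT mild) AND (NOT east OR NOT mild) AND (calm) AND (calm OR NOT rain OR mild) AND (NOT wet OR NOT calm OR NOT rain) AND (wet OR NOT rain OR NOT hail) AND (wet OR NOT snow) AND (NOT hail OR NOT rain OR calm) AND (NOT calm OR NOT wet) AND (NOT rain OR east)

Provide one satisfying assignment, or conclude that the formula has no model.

hail: false,  calm: true,  rain: true,  east: true,  wet: false,  snow: false,  mild: false

The clause (calm) is unit, so calm = true.
The clause (NOT wet) is unit, so wet = false.
The clause (NOT snow) is unit, so snow = false.
The clause (rain) is unit, so rain = true.
The clause (NOT hail) is unit, so hail = false.
The clause (east) is unit, so east = true.
The clause (NOT mild) is unit, so mild = false.
All clauses are satisfied.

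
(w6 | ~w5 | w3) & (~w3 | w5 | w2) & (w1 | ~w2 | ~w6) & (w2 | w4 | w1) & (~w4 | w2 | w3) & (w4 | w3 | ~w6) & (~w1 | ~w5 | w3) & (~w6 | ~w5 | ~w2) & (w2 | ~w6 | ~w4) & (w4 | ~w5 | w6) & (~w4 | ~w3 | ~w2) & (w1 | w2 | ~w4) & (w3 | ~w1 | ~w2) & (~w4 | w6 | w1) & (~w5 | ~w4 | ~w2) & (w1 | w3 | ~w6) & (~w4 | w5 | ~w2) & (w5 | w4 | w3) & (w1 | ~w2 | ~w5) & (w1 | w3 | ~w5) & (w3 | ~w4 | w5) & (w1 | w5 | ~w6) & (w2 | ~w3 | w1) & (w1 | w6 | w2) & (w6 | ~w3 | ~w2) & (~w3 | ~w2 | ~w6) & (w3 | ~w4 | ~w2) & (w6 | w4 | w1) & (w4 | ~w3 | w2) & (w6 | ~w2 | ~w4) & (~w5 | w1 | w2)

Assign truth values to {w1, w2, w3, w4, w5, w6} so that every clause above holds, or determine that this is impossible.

Suppose w6 = 0.
Suppose w5 = 1.
From the singleton clause (w3), w3 = 1.
From the singleton clause (w4), w4 = 1.
From the singleton clause (~w2), w2 = 0.
From the singleton clause (w1), w1 = 1.
All clauses are satisfied.

w1 ↦ 1; w2 ↦ 0; w3 ↦ 1; w4 ↦ 1; w5 ↦ 1; w6 ↦ 0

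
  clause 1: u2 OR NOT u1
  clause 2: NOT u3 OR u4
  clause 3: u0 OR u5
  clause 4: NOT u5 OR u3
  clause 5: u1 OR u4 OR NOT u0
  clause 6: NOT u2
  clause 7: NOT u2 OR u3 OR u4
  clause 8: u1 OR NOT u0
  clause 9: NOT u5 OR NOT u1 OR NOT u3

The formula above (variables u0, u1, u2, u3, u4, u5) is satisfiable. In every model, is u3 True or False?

Suppose u3 = false.
(NOT u5) alone gives u5 = false.
(u0) alone gives u0 = true.
(NOT u2) alone gives u2 = false.
(NOT u1) alone gives u1 = false.
But (u1) is also a unit clause — contradiction.
So every satisfying assignment has u3 = True.

True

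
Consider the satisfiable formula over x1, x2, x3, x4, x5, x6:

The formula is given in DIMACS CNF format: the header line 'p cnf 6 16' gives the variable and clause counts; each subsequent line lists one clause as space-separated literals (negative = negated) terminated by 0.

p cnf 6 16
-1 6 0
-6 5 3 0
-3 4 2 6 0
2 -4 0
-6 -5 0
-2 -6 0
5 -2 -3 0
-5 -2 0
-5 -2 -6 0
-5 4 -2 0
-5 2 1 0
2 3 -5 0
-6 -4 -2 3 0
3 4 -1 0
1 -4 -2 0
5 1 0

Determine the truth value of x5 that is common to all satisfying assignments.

False

Suppose x5 = True.
From the singleton clause (¬x6), x6 = False.
From the singleton clause (¬x1), x1 = False.
From the singleton clause (¬x2), x2 = False.
Now (x2) is unsatisfied and unit — conflict.
So every satisfying assignment has x5 = False.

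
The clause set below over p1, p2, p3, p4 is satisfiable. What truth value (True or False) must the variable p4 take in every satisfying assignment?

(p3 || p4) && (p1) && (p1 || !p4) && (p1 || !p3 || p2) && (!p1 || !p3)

Suppose p4 = false.
Unit clause (p3) forces p3 = true.
Unit clause (p1) forces p1 = true.
That conflicts with the unit clause (!p1).
So every satisfying assignment has p4 = True.

True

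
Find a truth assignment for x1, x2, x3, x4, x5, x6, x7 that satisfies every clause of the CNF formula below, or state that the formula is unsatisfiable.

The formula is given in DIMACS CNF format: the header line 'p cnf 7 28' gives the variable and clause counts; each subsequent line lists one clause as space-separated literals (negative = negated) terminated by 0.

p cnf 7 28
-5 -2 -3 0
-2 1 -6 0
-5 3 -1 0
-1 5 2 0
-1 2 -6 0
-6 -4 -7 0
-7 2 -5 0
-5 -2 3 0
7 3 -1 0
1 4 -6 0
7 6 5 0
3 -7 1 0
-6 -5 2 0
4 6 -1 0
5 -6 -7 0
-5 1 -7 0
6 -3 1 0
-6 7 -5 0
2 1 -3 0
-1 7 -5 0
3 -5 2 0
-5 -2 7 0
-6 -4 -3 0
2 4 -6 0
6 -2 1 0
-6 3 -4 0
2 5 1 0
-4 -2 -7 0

x1: True, x2: True, x3: True, x4: False, x5: False, x6: True, x7: False

Suppose x5 = False.
Suppose x1 = True.
Unit clause (x2) forces x2 = True.
Suppose x7 = False.
Unit clause (x3) forces x3 = True.
Unit clause (x6) forces x6 = True.
Unit clause (¬x4) forces x4 = False.
All clauses are satisfied.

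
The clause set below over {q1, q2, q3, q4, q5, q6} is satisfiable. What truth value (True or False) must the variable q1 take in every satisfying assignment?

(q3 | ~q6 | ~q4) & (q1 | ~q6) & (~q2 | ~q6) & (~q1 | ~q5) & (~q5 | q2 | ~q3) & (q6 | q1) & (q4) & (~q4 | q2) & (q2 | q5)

True

Suppose q1 = 0.
(~q6) alone gives q6 = 0.
Now (q6) is unsatisfied and unit — conflict.
So every satisfying assignment has q1 = True.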